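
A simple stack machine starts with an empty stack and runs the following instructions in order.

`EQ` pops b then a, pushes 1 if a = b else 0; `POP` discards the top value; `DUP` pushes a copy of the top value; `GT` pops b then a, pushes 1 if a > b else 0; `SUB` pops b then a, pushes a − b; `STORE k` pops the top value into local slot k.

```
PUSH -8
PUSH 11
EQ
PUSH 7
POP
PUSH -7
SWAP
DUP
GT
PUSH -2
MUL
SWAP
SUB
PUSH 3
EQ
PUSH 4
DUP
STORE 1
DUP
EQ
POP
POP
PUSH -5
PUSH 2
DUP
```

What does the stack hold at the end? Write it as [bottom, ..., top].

[-5, 2, 2]

PUSH -8  -8
PUSH 11  -8 11
EQ       0
PUSH 7   0 7
POP      0
PUSH -7  0 -7
SWAP     -7 0
DUP      -7 0 0
GT       -7 0
PUSH -2  -7 0 -2
MUL      -7 0
SWAP     0 -7
SUB      7
PUSH 3   7 3
EQ       0
PUSH 4   0 4
DUP      0 4 4
STORE 1  0 4
DUP      0 4 4
EQ       0 1
POP      0
POP      (empty)
PUSH -5  -5
PUSH 2   -5 2
DUP      -5 2 2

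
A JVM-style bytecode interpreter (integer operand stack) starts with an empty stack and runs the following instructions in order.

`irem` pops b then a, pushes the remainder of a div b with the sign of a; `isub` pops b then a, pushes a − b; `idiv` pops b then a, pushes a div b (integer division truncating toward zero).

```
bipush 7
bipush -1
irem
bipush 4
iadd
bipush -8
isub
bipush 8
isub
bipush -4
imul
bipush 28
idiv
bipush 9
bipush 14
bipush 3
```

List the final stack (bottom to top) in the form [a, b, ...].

bipush 7  → 7
bipush -1 → 7 -1
irem      → 0
bipush 4  → 0 4
iadd      → 4
bipush -8 → 4 -8
isub      → 12
bipush 8  → 12 8
isub      → 4
bipush -4 → 4 -4
imul      → -16
bipush 28 → -16 28
idiv      → 0
bipush 9  → 0 9
bipush 14 → 0 9 14
bipush 3  → 0 9 14 3

[0, 9, 14, 3]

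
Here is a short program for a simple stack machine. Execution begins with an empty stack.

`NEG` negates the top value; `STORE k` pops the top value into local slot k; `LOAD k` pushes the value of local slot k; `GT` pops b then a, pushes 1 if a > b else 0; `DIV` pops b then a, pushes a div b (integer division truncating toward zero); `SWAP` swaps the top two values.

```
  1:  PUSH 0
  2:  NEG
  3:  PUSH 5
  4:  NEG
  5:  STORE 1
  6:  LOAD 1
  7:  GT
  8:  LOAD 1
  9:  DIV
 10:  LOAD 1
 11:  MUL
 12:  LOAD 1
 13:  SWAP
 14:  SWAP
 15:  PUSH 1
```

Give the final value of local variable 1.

-5

PUSH 0  : 0
NEG     : 0
PUSH 5  : 0 5
NEG     : 0 -5
STORE 1 : 0
LOAD 1  : 0 -5
GT      : 1
LOAD 1  : 1 -5
DIV     : 0
LOAD 1  : 0 -5
MUL     : 0
LOAD 1  : 0 -5
SWAP    : -5 0
SWAP    : 0 -5
PUSH 1  : 0 -5 1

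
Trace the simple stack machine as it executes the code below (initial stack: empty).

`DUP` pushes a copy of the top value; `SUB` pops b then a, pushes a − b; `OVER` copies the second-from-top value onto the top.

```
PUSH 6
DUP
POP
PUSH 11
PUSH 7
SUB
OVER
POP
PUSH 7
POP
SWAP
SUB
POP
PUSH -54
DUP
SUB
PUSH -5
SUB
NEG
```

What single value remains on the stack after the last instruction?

-5

PUSH 6   -> [6]
DUP      -> [6, 6]
POP      -> [6]
PUSH 11  -> [6, 11]
PUSH 7   -> [6, 11, 7]
SUB      -> [6, 4]
OVER     -> [6, 4, 6]
POP      -> [6, 4]
PUSH 7   -> [6, 4, 7]
POP      -> [6, 4]
SWAP     -> [4, 6]
SUB      -> [-2]
POP      -> []
PUSH -54 -> [-54]
DUP      -> [-54, -54]
SUB      -> [0]
PUSH -5  -> [0, -5]
SUB      -> [5]
NEG      -> [-5]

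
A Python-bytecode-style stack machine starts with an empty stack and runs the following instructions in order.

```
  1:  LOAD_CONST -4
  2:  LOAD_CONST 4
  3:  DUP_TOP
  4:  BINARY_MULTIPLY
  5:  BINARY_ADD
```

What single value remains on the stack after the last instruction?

12

LOAD_CONST -4   → -4
LOAD_CONST 4    → -4 4
DUP_TOP         → -4 4 4
BINARY_MULTIPLY → -4 16
BINARY_ADD      → 12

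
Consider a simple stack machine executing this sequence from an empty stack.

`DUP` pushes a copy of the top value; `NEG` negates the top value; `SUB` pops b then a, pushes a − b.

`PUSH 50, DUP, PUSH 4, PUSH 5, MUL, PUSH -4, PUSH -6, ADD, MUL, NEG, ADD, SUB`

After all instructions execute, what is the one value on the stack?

PUSH 50  [50]
DUP      [50, 50]
PUSH 4   [50, 50, 4]
PUSH 5   [50, 50, 4, 5]
MUL      [50, 50, 20]
PUSH -4  [50, 50, 20, -4]
PUSH -6  [50, 50, 20, -4, -6]
ADD      [50, 50, 20, -10]
MUL      [50, 50, -200]
NEG      [50, 50, 200]
ADD      [50, 250]
SUB      [-200]

-200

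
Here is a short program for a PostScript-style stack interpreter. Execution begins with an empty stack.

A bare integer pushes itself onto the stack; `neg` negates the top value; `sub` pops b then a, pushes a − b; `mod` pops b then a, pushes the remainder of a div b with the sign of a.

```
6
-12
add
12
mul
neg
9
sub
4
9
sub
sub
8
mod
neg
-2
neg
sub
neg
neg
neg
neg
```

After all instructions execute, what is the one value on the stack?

6   -> 6
-12 -> 6 -12
add -> -6
12  -> -6 12
mul -> -72
neg -> 72
9   -> 72 9
sub -> 63
4   -> 63 4
9   -> 63 4 9
sub -> 63 -5
sub -> 68
8   -> 68 8
mod -> 4
neg -> -4
-2  -> -4 -2
neg -> -4 2
sub -> -6
neg -> 6
neg -> -6
neg -> 6
neg -> -6

-6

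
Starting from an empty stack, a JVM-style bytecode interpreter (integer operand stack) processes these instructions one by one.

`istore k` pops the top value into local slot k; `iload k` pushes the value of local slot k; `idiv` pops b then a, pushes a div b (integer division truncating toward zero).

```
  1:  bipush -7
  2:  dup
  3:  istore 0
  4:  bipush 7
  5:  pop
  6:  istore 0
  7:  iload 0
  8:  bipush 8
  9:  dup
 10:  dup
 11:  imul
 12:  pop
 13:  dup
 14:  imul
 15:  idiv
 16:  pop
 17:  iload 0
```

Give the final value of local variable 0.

-7

bipush -7 : -7
dup       : -7 -7
istore 0  : -7
bipush 7  : -7 7
pop       : -7
istore 0  : (empty)
iload 0   : -7
bipush 8  : -7 8
dup       : -7 8 8
dup       : -7 8 8 8
imul      : -7 8 64
pop       : -7 8
dup       : -7 8 8
imul      : -7 64
idiv      : 0
pop       : (empty)
iload 0   : -7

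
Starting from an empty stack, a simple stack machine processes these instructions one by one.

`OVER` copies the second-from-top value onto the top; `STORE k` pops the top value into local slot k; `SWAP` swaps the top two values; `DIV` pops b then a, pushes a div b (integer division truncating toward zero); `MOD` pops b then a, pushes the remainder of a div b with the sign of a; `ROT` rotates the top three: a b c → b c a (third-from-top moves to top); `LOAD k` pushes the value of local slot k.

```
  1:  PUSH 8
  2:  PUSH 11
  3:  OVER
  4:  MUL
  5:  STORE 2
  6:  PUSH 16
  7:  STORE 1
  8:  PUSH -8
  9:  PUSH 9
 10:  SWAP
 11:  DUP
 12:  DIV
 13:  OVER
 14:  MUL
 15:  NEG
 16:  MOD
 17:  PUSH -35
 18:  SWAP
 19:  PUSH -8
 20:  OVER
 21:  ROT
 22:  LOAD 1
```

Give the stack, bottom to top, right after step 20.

PUSH 8   → 8
PUSH 11  → 8 11
OVER     → 8 11 8
MUL      → 8 88
STORE 2  → 8
PUSH 16  → 8 16
STORE 1  → 8
PUSH -8  → 8 -8
PUSH 9   → 8 -8 9
SWAP     → 8 9 -8
DUP      → 8 9 -8 -8
DIV      → 8 9 1
OVER     → 8 9 1 9
MUL      → 8 9 9
NEG      → 8 9 -9
MOD      → 8 0
PUSH -35 → 8 0 -35
SWAP     → 8 -35 0
PUSH -8  → 8 -35 0 -8
OVER     → 8 -35 0 -8 0

[8, -35, 0, -8, 0]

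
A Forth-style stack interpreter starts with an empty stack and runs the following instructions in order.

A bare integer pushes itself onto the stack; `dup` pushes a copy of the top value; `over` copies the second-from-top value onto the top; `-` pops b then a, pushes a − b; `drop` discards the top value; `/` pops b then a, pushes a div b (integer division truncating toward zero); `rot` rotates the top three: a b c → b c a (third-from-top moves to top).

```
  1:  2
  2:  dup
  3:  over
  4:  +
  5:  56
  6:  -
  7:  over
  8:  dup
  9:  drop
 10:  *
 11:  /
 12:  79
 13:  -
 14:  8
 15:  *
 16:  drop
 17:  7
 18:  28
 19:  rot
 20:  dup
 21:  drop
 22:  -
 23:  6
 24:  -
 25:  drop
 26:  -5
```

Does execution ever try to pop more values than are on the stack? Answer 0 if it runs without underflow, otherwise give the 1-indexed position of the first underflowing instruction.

19

2    : 2
dup  : 2 2
over : 2 2 2
+    : 2 4
56   : 2 4 56
-    : 2 -52
over : 2 -52 2
dup  : 2 -52 2 2
drop : 2 -52 2
*    : 2 -104
/    : 0
79   : 0 79
-    : -79
8    : -79 8
*    : -632
drop : (empty)
7    : 7
28   : 7 28
rot  — needs 3 operands, stack has 2 → underflow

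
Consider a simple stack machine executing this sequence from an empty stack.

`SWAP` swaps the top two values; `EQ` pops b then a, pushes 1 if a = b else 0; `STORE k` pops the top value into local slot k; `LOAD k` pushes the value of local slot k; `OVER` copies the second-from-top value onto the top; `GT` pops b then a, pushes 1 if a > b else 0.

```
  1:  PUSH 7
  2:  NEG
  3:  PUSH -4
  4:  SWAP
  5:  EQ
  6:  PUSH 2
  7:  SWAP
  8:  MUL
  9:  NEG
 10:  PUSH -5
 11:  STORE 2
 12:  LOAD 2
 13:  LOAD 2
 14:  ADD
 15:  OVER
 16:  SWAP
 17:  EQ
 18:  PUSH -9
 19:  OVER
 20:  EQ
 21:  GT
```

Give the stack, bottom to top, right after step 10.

PUSH 7  → [7]
NEG     → [-7]
PUSH -4 → [-7, -4]
SWAP    → [-4, -7]
EQ      → [0]
PUSH 2  → [0, 2]
SWAP    → [2, 0]
MUL     → [0]
NEG     → [0]
PUSH -5 → [0, -5]

[0, -5]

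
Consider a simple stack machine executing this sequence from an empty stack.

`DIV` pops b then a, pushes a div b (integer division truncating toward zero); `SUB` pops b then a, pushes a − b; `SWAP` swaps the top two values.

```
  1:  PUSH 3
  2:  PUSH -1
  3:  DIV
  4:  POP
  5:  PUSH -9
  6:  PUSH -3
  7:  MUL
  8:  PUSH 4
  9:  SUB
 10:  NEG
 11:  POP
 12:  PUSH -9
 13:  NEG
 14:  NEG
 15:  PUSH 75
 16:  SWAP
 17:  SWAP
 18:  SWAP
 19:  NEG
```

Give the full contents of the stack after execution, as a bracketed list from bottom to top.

PUSH 3  : 3
PUSH -1 : 3 -1
DIV     : -3
POP     : (empty)
PUSH -9 : -9
PUSH -3 : -9 -3
MUL     : 27
PUSH 4  : 27 4
SUB     : 23
NEG     : -23
POP     : (empty)
PUSH -9 : -9
NEG     : 9
NEG     : -9
PUSH 75 : -9 75
SWAP    : 75 -9
SWAP    : -9 75
SWAP    : 75 -9
NEG     : 75 9

[75, 9]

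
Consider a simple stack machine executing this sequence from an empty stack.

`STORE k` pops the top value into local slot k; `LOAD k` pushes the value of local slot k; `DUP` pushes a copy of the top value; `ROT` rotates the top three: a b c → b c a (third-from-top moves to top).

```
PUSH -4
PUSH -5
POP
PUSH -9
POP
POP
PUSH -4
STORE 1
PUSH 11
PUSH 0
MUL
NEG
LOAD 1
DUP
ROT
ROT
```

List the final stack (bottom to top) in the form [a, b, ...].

PUSH -4 -> -4
PUSH -5 -> -4 -5
POP     -> -4
PUSH -9 -> -4 -9
POP     -> -4
POP     -> (empty)
PUSH -4 -> -4
STORE 1 -> (empty)
PUSH 11 -> 11
PUSH 0  -> 11 0
MUL     -> 0
NEG     -> 0
LOAD 1  -> 0 -4
DUP     -> 0 -4 -4
ROT     -> -4 -4 0
ROT     -> -4 0 -4

[-4, 0, -4]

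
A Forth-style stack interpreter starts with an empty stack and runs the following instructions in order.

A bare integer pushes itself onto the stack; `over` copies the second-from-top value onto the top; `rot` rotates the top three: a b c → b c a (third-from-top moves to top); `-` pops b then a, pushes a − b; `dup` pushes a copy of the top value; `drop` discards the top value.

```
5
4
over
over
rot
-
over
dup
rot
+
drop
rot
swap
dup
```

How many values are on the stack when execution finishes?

5    : [5]
4    : [5, 4]
over : [5, 4, 5]
over : [5, 4, 5, 4]
rot  : [5, 5, 4, 4]
-    : [5, 5, 0]
over : [5, 5, 0, 5]
dup  : [5, 5, 0, 5, 5]
rot  : [5, 5, 5, 5, 0]
+    : [5, 5, 5, 5]
drop : [5, 5, 5]
rot  : [5, 5, 5]
swap : [5, 5, 5]
dup  : [5, 5, 5, 5]

4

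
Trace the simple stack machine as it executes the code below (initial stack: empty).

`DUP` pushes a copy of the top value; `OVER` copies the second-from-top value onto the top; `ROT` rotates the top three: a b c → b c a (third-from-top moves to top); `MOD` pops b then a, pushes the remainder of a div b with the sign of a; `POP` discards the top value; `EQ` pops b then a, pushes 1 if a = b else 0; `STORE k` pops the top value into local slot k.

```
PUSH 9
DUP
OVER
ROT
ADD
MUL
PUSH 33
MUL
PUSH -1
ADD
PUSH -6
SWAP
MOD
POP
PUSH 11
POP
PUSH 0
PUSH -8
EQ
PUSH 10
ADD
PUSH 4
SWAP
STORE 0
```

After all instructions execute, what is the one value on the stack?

4

PUSH 9  -> [9]
DUP     -> [9, 9]
OVER    -> [9, 9, 9]
ROT     -> [9, 9, 9]
ADD     -> [9, 18]
MUL     -> [162]
PUSH 33 -> [162, 33]
MUL     -> [5346]
PUSH -1 -> [5346, -1]
ADD     -> [5345]
PUSH -6 -> [5345, -6]
SWAP    -> [-6, 5345]
MOD     -> [-6]
POP     -> []
PUSH 11 -> [11]
POP     -> []
PUSH 0  -> [0]
PUSH -8 -> [0, -8]
EQ      -> [0]
PUSH 10 -> [0, 10]
ADD     -> [10]
PUSH 4  -> [10, 4]
SWAP    -> [4, 10]
STORE 0 -> [4]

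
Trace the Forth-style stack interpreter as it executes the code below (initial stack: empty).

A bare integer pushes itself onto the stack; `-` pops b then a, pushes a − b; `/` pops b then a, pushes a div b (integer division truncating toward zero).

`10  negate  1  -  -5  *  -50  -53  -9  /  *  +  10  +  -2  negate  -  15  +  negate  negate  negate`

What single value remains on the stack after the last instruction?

10     -> [10]
negate -> [-10]
1      -> [-10, 1]
-      -> [-11]
-5     -> [-11, -5]
*      -> [55]
-50    -> [55, -50]
-53    -> [55, -50, -53]
-9     -> [55, -50, -53, -9]
/      -> [55, -50, 5]
*      -> [55, -250]
+      -> [-195]
10     -> [-195, 10]
+      -> [-185]
-2     -> [-185, -2]
negate -> [-185, 2]
-      -> [-187]
15     -> [-187, 15]
+      -> [-172]
negate -> [172]
negate -> [-172]
negate -> [172]

172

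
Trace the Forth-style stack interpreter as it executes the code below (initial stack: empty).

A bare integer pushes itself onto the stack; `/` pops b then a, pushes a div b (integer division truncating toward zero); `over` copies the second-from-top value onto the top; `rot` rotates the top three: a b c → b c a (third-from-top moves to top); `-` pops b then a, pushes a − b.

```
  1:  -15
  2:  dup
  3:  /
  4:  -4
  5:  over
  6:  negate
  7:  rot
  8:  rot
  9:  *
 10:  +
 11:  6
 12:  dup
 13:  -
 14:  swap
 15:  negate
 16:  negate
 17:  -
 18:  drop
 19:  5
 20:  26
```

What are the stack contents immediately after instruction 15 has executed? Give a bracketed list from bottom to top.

[0, 5]

-15    -> -15
dup    -> -15 -15
/      -> 1
-4     -> 1 -4
over   -> 1 -4 1
negate -> 1 -4 -1
rot    -> -4 -1 1
rot    -> -1 1 -4
*      -> -1 -4
+      -> -5
6      -> -5 6
dup    -> -5 6 6
-      -> -5 0
swap   -> 0 -5
negate -> 0 5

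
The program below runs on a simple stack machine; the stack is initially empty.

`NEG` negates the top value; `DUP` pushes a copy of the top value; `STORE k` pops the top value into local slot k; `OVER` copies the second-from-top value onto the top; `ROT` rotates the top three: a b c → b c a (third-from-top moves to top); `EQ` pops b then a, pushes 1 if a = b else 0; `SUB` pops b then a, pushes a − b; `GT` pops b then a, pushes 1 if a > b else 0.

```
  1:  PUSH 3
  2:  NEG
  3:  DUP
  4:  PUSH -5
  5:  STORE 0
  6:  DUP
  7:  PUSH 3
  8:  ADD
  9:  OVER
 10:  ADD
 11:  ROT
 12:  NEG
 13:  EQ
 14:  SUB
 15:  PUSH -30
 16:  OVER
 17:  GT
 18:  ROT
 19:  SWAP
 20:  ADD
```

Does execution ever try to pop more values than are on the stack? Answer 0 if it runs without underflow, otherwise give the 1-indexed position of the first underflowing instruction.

PUSH 3   : [3]
NEG      : [-3]
DUP      : [-3, -3]
PUSH -5  : [-3, -3, -5]
STORE 0  : [-3, -3]
DUP      : [-3, -3, -3]
PUSH 3   : [-3, -3, -3, 3]
ADD      : [-3, -3, 0]
OVER     : [-3, -3, 0, -3]
ADD      : [-3, -3, -3]
ROT      : [-3, -3, -3]
NEG      : [-3, -3, 3]
EQ       : [-3, 0]
SUB      : [-3]
PUSH -30 : [-3, -30]
OVER     : [-3, -30, -3]
GT       : [-3, 0]
ROT  — needs 3 operands, stack has 2 → underflow

18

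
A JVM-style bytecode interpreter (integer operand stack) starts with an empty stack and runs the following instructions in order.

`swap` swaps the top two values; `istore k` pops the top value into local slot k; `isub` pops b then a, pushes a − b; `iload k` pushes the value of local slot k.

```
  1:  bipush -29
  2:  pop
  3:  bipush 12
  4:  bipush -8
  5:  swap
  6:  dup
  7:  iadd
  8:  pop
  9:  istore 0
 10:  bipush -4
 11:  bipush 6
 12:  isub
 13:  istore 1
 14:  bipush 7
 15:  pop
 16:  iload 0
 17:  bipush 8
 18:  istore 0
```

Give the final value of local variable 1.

bipush -29 -> [-29]
pop        -> []
bipush 12  -> [12]
bipush -8  -> [12, -8]
swap       -> [-8, 12]
dup        -> [-8, 12, 12]
iadd       -> [-8, 24]
pop        -> [-8]
istore 0   -> []
bipush -4  -> [-4]
bipush 6   -> [-4, 6]
isub       -> [-10]
istore 1   -> []
bipush 7   -> [7]
pop        -> []
iload 0    -> [-8]
bipush 8   -> [-8, 8]
istore 0   -> [-8]

-10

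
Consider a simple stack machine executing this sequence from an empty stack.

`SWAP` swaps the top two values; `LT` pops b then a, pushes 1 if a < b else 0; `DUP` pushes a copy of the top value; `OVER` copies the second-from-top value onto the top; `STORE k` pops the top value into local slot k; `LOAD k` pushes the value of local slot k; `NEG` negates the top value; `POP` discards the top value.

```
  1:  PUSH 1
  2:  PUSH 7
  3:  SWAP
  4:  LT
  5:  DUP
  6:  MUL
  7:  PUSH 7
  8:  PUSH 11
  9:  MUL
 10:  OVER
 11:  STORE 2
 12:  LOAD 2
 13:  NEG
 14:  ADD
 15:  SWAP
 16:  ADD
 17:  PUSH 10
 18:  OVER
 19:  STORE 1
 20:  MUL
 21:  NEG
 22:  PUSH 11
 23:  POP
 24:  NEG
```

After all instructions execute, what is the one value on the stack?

770

PUSH 1  -> 1
PUSH 7  -> 1 7
SWAP    -> 7 1
LT      -> 0
DUP     -> 0 0
MUL     -> 0
PUSH 7  -> 0 7
PUSH 11 -> 0 7 11
MUL     -> 0 77
OVER    -> 0 77 0
STORE 2 -> 0 77
LOAD 2  -> 0 77 0
NEG     -> 0 77 0
ADD     -> 0 77
SWAP    -> 77 0
ADD     -> 77
PUSH 10 -> 77 10
OVER    -> 77 10 77
STORE 1 -> 77 10
MUL     -> 770
NEG     -> -770
PUSH 11 -> -770 11
POP     -> -770
NEG     -> 770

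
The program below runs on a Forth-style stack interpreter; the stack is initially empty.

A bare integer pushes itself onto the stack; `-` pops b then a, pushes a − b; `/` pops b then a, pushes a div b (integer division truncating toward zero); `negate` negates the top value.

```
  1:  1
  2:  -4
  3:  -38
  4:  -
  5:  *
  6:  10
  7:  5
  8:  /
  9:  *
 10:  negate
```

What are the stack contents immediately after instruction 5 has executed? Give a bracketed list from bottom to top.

[34]

1   → 1
-4  → 1 -4
-38 → 1 -4 -38
-   → 1 34
*   → 34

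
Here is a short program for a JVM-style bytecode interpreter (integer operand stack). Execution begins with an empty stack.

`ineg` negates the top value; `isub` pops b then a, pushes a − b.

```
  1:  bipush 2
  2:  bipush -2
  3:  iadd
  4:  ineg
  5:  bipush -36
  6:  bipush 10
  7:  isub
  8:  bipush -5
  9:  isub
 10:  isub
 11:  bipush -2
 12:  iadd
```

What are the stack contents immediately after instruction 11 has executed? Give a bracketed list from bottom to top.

[41, -2]

bipush 2    2
bipush -2   2 -2
iadd        0
ineg        0
bipush -36  0 -36
bipush 10   0 -36 10
isub        0 -46
bipush -5   0 -46 -5
isub        0 -41
isub        41
bipush -2   41 -2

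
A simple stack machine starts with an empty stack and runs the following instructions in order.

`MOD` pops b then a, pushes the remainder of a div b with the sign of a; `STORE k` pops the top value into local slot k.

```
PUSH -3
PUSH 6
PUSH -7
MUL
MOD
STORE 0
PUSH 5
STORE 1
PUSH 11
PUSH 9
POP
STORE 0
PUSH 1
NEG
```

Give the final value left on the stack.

-1

PUSH -3 : [-3]
PUSH 6  : [-3, 6]
PUSH -7 : [-3, 6, -7]
MUL     : [-3, -42]
MOD     : [-3]
STORE 0 : []
PUSH 5  : [5]
STORE 1 : []
PUSH 11 : [11]
PUSH 9  : [11, 9]
POP     : [11]
STORE 0 : []
PUSH 1  : [1]
NEG     : [-1]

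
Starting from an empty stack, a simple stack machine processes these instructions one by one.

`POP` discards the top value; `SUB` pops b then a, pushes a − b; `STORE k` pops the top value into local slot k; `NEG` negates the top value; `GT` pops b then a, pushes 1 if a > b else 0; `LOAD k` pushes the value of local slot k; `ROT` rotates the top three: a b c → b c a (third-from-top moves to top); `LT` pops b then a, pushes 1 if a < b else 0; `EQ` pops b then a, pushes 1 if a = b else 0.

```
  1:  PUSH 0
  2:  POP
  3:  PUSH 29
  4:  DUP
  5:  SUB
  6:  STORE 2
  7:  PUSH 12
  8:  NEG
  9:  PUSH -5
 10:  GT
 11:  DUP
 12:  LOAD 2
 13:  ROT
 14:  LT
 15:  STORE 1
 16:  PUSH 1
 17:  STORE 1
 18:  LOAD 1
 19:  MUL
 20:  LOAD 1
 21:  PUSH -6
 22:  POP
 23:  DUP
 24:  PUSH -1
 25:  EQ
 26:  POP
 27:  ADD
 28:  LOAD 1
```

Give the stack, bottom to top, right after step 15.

[0]

PUSH 0   0
POP      (empty)
PUSH 29  29
DUP      29 29
SUB      0
STORE 2  (empty)
PUSH 12  12
NEG      -12
PUSH -5  -12 -5
GT       0
DUP      0 0
LOAD 2   0 0 0
ROT      0 0 0
LT       0 0
STORE 1  0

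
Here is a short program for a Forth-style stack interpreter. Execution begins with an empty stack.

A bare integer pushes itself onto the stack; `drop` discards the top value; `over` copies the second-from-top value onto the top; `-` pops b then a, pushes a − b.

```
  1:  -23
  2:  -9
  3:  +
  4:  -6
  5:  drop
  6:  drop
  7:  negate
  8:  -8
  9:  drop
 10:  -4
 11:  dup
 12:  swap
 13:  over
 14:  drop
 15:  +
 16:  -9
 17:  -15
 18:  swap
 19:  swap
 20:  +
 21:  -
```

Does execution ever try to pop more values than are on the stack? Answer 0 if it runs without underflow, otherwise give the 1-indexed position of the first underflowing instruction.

7

-23  -> -23
-9   -> -23 -9
+    -> -32
-6   -> -32 -6
drop -> -32
drop -> (empty)
negate  — needs 1 operand, stack has 0 → underflow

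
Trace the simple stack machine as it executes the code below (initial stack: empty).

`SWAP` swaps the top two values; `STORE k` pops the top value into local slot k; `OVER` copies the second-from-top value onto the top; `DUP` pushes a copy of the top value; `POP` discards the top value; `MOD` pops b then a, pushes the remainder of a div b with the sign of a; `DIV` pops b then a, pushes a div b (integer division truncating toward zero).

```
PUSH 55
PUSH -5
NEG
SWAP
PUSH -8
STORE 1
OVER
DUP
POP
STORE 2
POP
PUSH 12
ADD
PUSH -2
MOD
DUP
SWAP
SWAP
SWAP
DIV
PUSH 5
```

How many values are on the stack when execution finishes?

PUSH 55 -> 55
PUSH -5 -> 55 -5
NEG     -> 55 5
SWAP    -> 5 55
PUSH -8 -> 5 55 -8
STORE 1 -> 5 55
OVER    -> 5 55 5
DUP     -> 5 55 5 5
POP     -> 5 55 5
STORE 2 -> 5 55
POP     -> 5
PUSH 12 -> 5 12
ADD     -> 17
PUSH -2 -> 17 -2
MOD     -> 1
DUP     -> 1 1
SWAP    -> 1 1
SWAP    -> 1 1
SWAP    -> 1 1
DIV     -> 1
PUSH 5  -> 1 5

2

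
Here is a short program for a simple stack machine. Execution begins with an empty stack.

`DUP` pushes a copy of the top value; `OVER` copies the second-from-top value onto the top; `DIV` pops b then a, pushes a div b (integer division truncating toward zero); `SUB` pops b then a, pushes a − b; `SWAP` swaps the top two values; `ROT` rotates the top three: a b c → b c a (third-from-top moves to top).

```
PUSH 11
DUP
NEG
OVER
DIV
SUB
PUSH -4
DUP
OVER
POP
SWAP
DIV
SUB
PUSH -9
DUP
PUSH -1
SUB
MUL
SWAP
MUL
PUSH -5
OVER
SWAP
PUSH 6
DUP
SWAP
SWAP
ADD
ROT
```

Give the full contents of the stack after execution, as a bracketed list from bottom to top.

[792, -5, 12, 792]

PUSH 11 → 11
DUP     → 11 11
NEG     → 11 -11
OVER    → 11 -11 11
DIV     → 11 -1
SUB     → 12
PUSH -4 → 12 -4
DUP     → 12 -4 -4
OVER    → 12 -4 -4 -4
POP     → 12 -4 -4
SWAP    → 12 -4 -4
DIV     → 12 1
SUB     → 11
PUSH -9 → 11 -9
DUP     → 11 -9 -9
PUSH -1 → 11 -9 -9 -1
SUB     → 11 -9 -8
MUL     → 11 72
SWAP    → 72 11
MUL     → 792
PUSH -5 → 792 -5
OVER    → 792 -5 792
SWAP    → 792 792 -5
PUSH 6  → 792 792 -5 6
DUP     → 792 792 -5 6 6
SWAP    → 792 792 -5 6 6
SWAP    → 792 792 -5 6 6
ADD     → 792 792 -5 12
ROT     → 792 -5 12 792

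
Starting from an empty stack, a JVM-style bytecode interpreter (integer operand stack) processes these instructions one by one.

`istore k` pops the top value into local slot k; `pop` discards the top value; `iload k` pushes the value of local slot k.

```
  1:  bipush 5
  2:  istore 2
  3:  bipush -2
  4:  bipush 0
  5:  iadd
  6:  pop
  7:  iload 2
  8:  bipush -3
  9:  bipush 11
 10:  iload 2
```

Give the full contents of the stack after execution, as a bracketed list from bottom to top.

[5, -3, 11, 5]

bipush 5  -> 5
istore 2  -> (empty)
bipush -2 -> -2
bipush 0  -> -2 0
iadd      -> -2
pop       -> (empty)
iload 2   -> 5
bipush -3 -> 5 -3
bipush 11 -> 5 -3 11
iload 2   -> 5 -3 11 5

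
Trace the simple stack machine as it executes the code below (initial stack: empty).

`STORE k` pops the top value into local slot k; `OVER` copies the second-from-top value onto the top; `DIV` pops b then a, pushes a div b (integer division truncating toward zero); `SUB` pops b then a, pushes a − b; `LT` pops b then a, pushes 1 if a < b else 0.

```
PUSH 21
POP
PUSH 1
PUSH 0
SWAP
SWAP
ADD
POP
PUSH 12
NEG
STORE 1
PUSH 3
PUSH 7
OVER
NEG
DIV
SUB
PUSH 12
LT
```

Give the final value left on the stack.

1

PUSH 21 -> 21
POP     -> (empty)
PUSH 1  -> 1
PUSH 0  -> 1 0
SWAP    -> 0 1
SWAP    -> 1 0
ADD     -> 1
POP     -> (empty)
PUSH 12 -> 12
NEG     -> -12
STORE 1 -> (empty)
PUSH 3  -> 3
PUSH 7  -> 3 7
OVER    -> 3 7 3
NEG     -> 3 7 -3
DIV     -> 3 -2
SUB     -> 5
PUSH 12 -> 5 12
LT      -> 1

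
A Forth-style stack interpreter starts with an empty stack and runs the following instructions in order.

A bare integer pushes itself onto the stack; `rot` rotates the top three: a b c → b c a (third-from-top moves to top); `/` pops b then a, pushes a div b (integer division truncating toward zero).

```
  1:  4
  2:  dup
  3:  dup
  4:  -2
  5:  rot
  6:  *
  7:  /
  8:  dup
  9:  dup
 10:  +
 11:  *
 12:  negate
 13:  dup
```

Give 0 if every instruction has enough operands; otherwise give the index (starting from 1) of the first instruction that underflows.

4      → 4
dup    → 4 4
dup    → 4 4 4
-2     → 4 4 4 -2
rot    → 4 4 -2 4
*      → 4 4 -8
/      → 4 0
dup    → 4 0 0
dup    → 4 0 0 0
+      → 4 0 0
*      → 4 0
negate → 4 0
dup    → 4 0 0

0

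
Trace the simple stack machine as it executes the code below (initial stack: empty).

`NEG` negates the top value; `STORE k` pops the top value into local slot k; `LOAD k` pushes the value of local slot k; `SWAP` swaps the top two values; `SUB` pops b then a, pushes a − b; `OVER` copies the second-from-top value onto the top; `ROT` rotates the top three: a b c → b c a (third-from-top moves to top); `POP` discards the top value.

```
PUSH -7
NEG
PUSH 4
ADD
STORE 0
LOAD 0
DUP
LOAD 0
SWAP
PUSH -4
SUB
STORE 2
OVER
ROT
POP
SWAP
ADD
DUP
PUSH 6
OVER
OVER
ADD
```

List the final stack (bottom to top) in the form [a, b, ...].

PUSH -7  -7
NEG      7
PUSH 4   7 4
ADD      11
STORE 0  (empty)
LOAD 0   11
DUP      11 11
LOAD 0   11 11 11
SWAP     11 11 11
PUSH -4  11 11 11 -4
SUB      11 11 15
STORE 2  11 11
OVER     11 11 11
ROT      11 11 11
POP      11 11
SWAP     11 11
ADD      22
DUP      22 22
PUSH 6   22 22 6
OVER     22 22 6 22
OVER     22 22 6 22 6
ADD      22 22 6 28

[22, 22, 6, 28]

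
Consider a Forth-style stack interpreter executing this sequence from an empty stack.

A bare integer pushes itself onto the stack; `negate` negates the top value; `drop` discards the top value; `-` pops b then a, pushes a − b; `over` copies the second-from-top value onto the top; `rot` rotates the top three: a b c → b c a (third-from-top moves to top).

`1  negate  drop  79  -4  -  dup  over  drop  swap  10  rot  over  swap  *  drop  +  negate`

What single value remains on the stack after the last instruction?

-93

1      → [1]
negate → [-1]
drop   → []
79     → [79]
-4     → [79, -4]
-      → [83]
dup    → [83, 83]
over   → [83, 83, 83]
drop   → [83, 83]
swap   → [83, 83]
10     → [83, 83, 10]
rot    → [83, 10, 83]
over   → [83, 10, 83, 10]
swap   → [83, 10, 10, 83]
*      → [83, 10, 830]
drop   → [83, 10]
+      → [93]
negate → [-93]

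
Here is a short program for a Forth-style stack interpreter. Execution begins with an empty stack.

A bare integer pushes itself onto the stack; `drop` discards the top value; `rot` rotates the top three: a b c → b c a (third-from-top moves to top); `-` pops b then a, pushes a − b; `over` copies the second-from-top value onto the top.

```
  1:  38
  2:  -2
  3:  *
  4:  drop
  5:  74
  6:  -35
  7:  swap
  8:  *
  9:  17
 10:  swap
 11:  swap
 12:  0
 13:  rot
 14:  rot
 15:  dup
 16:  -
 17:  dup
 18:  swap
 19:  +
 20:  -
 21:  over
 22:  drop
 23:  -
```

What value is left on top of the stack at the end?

2590

38   → 38
-2   → 38 -2
*    → -76
drop → (empty)
74   → 74
-35  → 74 -35
swap → -35 74
*    → -2590
17   → -2590 17
swap → 17 -2590
swap → -2590 17
0    → -2590 17 0
rot  → 17 0 -2590
rot  → 0 -2590 17
dup  → 0 -2590 17 17
-    → 0 -2590 0
dup  → 0 -2590 0 0
swap → 0 -2590 0 0
+    → 0 -2590 0
-    → 0 -2590
over → 0 -2590 0
drop → 0 -2590
-    → 2590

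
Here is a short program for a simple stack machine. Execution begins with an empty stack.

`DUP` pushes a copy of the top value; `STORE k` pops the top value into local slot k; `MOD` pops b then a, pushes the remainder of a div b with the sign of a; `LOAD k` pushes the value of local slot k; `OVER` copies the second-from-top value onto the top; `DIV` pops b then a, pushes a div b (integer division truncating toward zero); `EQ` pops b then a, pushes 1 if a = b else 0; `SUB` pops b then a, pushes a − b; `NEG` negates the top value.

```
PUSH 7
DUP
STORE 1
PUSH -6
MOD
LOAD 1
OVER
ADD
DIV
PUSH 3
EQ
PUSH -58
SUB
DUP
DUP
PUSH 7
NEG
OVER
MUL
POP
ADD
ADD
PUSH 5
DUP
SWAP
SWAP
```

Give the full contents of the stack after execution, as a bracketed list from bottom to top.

[174, 5, 5]

PUSH 7   : 7
DUP      : 7 7
STORE 1  : 7
PUSH -6  : 7 -6
MOD      : 1
LOAD 1   : 1 7
OVER     : 1 7 1
ADD      : 1 8
DIV      : 0
PUSH 3   : 0 3
EQ       : 0
PUSH -58 : 0 -58
SUB      : 58
DUP      : 58 58
DUP      : 58 58 58
PUSH 7   : 58 58 58 7
NEG      : 58 58 58 -7
OVER     : 58 58 58 -7 58
MUL      : 58 58 58 -406
POP      : 58 58 58
ADD      : 58 116
ADD      : 174
PUSH 5   : 174 5
DUP      : 174 5 5
SWAP     : 174 5 5
SWAP     : 174 5 5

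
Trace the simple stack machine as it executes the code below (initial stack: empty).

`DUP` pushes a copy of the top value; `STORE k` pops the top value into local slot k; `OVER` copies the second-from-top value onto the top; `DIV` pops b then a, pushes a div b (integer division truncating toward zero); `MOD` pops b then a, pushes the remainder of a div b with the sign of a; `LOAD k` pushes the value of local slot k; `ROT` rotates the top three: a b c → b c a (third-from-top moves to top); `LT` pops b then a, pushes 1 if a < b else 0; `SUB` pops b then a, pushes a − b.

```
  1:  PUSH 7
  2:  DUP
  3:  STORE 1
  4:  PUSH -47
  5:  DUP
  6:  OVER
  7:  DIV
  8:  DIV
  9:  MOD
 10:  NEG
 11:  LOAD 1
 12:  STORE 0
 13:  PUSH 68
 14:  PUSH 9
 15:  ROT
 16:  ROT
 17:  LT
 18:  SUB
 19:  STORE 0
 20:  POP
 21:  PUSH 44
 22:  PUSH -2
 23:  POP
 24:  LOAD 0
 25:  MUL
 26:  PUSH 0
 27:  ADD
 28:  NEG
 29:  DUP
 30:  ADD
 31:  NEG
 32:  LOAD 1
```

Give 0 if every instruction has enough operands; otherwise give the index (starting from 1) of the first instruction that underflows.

PUSH 7   → 7
DUP      → 7 7
STORE 1  → 7
PUSH -47 → 7 -47
DUP      → 7 -47 -47
OVER     → 7 -47 -47 -47
DIV      → 7 -47 1
DIV      → 7 -47
MOD      → 7
NEG      → -7
LOAD 1   → -7 7
STORE 0  → -7
PUSH 68  → -7 68
PUSH 9   → -7 68 9
ROT      → 68 9 -7
ROT      → 9 -7 68
LT       → 9 1
SUB      → 8
STORE 0  → (empty)
POP  — needs 1 operand, stack has 0 → underflow

20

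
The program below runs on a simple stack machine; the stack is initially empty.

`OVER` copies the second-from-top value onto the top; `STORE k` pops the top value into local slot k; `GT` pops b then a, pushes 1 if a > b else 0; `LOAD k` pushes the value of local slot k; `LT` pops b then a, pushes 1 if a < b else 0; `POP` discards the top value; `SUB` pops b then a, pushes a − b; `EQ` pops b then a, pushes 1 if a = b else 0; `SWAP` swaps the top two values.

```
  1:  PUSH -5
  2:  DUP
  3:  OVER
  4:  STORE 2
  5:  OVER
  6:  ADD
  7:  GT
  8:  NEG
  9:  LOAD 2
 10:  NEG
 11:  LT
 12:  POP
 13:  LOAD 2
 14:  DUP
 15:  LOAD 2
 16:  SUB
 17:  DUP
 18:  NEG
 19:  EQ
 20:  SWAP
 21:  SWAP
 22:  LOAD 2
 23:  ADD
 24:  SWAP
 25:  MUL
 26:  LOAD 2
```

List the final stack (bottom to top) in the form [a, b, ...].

[20, -5]

PUSH -5 → [-5]
DUP     → [-5, -5]
OVER    → [-5, -5, -5]
STORE 2 → [-5, -5]
OVER    → [-5, -5, -5]
ADD     → [-5, -10]
GT      → [1]
NEG     → [-1]
LOAD 2  → [-1, -5]
NEG     → [-1, 5]
LT      → [1]
POP     → []
LOAD 2  → [-5]
DUP     → [-5, -5]
LOAD 2  → [-5, -5, -5]
SUB     → [-5, 0]
DUP     → [-5, 0, 0]
NEG     → [-5, 0, 0]
EQ      → [-5, 1]
SWAP    → [1, -5]
SWAP    → [-5, 1]
LOAD 2  → [-5, 1, -5]
ADD     → [-5, -4]
SWAP    → [-4, -5]
MUL     → [20]
LOAD 2  → [20, -5]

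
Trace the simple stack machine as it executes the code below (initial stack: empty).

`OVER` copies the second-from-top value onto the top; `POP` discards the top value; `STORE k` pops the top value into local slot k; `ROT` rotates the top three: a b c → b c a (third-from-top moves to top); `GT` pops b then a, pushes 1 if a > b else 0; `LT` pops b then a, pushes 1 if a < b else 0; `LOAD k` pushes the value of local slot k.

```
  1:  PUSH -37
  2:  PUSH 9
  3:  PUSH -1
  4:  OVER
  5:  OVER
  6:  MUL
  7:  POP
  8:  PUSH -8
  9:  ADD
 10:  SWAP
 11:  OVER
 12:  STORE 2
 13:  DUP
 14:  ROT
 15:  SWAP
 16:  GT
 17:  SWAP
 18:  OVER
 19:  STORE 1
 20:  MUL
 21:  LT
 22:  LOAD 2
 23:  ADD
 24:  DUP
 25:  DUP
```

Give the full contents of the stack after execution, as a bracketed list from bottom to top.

[-8, -8, -8]

PUSH -37 → -37
PUSH 9   → -37 9
PUSH -1  → -37 9 -1
OVER     → -37 9 -1 9
OVER     → -37 9 -1 9 -1
MUL      → -37 9 -1 -9
POP      → -37 9 -1
PUSH -8  → -37 9 -1 -8
ADD      → -37 9 -9
SWAP     → -37 -9 9
OVER     → -37 -9 9 -9
STORE 2  → -37 -9 9
DUP      → -37 -9 9 9
ROT      → -37 9 9 -9
SWAP     → -37 9 -9 9
GT       → -37 9 0
SWAP     → -37 0 9
OVER     → -37 0 9 0
STORE 1  → -37 0 9
MUL      → -37 0
LT       → 1
LOAD 2   → 1 -9
ADD      → -8
DUP      → -8 -8
DUP      → -8 -8 -8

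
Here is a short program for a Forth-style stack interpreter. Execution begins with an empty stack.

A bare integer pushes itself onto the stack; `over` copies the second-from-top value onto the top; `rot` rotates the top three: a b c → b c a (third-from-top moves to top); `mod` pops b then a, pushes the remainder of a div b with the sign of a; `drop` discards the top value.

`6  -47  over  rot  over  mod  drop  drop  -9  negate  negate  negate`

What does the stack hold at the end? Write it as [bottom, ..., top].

[-47, 9]

6       6
-47     6 -47
over    6 -47 6
rot     -47 6 6
over    -47 6 6 6
mod     -47 6 0
drop    -47 6
drop    -47
-9      -47 -9
negate  -47 9
negate  -47 -9
negate  -47 9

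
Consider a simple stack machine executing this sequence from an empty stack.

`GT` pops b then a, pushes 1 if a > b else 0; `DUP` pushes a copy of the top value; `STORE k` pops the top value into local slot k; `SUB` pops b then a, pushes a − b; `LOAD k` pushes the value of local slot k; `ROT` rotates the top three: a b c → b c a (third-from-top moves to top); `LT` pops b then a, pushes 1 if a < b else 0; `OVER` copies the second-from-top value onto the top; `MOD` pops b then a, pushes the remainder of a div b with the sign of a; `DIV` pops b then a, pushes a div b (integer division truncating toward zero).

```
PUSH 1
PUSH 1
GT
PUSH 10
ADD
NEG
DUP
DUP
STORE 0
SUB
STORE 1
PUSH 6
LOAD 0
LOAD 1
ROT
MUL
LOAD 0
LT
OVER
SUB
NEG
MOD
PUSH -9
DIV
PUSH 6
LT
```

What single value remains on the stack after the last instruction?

1

PUSH 1   1
PUSH 1   1 1
GT       0
PUSH 10  0 10
ADD      10
NEG      -10
DUP      -10 -10
DUP      -10 -10 -10
STORE 0  -10 -10
SUB      0
STORE 1  (empty)
PUSH 6   6
LOAD 0   6 -10
LOAD 1   6 -10 0
ROT      -10 0 6
MUL      -10 0
LOAD 0   -10 0 -10
LT       -10 0
OVER     -10 0 -10
SUB      -10 10
NEG      -10 -10
MOD      0
PUSH -9  0 -9
DIV      0
PUSH 6   0 6
LT       1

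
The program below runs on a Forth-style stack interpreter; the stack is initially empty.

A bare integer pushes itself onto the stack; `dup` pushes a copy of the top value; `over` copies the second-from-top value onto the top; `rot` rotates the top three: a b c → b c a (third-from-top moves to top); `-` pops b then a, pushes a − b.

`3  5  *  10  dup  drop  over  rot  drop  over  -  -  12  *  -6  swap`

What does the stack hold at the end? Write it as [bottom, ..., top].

[-6, 60]

3     [3]
5     [3, 5]
*     [15]
10    [15, 10]
dup   [15, 10, 10]
drop  [15, 10]
over  [15, 10, 15]
rot   [10, 15, 15]
drop  [10, 15]
over  [10, 15, 10]
-     [10, 5]
-     [5]
12    [5, 12]
*     [60]
-6    [60, -6]
swap  [-6, 60]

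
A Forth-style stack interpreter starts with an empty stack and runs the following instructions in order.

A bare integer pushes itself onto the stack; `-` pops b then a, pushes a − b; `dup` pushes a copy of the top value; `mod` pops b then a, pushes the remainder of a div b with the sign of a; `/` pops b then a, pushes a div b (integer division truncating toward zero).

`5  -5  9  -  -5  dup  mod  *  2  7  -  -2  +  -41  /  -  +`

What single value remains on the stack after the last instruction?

5   -> [5]
-5  -> [5, -5]
9   -> [5, -5, 9]
-   -> [5, -14]
-5  -> [5, -14, -5]
dup -> [5, -14, -5, -5]
mod -> [5, -14, 0]
*   -> [5, 0]
2   -> [5, 0, 2]
7   -> [5, 0, 2, 7]
-   -> [5, 0, -5]
-2  -> [5, 0, -5, -2]
+   -> [5, 0, -7]
-41 -> [5, 0, -7, -41]
/   -> [5, 0, 0]
-   -> [5, 0]
+   -> [5]

5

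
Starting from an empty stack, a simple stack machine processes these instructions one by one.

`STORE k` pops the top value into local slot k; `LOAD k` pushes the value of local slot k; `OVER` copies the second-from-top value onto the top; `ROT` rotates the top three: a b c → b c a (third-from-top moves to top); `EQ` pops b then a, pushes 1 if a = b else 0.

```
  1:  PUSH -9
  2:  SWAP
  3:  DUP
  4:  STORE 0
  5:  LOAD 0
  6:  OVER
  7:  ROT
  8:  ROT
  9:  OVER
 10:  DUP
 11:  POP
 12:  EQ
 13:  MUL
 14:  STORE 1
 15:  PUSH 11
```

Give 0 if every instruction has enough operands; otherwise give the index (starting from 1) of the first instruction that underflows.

2

PUSH -9  -9
SWAP  — needs 2 operands, stack has 1 → underflow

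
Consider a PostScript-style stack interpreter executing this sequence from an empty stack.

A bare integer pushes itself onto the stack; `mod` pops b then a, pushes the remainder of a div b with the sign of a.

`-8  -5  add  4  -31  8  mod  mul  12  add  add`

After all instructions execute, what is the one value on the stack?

-8  -> -8
-5  -> -8 -5
add -> -13
4   -> -13 4
-31 -> -13 4 -31
8   -> -13 4 -31 8
mod -> -13 4 -7
mul -> -13 -28
12  -> -13 -28 12
add -> -13 -16
add -> -29

-29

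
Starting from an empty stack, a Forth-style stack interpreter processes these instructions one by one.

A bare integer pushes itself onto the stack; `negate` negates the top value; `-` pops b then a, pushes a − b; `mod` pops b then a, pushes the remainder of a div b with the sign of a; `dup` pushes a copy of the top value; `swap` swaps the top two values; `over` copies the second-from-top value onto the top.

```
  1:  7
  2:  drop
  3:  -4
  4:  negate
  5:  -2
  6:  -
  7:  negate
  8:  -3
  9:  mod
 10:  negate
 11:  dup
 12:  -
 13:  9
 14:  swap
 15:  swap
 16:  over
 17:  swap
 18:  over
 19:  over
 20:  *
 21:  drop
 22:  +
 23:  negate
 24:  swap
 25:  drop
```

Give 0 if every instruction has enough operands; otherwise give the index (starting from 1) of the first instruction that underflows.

7      : 7
drop   : (empty)
-4     : -4
negate : 4
-2     : 4 -2
-      : 6
negate : -6
-3     : -6 -3
mod    : 0
negate : 0
dup    : 0 0
-      : 0
9      : 0 9
swap   : 9 0
swap   : 0 9
over   : 0 9 0
swap   : 0 0 9
over   : 0 0 9 0
over   : 0 0 9 0 9
*      : 0 0 9 0
drop   : 0 0 9
+      : 0 9
negate : 0 -9
swap   : -9 0
drop   : -9

0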